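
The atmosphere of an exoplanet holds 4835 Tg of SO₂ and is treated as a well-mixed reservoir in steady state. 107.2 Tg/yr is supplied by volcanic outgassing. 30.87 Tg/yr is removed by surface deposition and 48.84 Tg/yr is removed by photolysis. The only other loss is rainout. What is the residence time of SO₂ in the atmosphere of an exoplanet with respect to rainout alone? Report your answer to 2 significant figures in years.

180 yr

At steady state ΣF_in = ΣF_out.
ΣF_in = 107.20 Tg/yr.
Rainout flux = ΣF_in − (30.87 + 48.84) = 107.20 − 79.71 = 27.49 Tg/yr.
τ = M / F = 4835 / 27.49 = 175.9 yr.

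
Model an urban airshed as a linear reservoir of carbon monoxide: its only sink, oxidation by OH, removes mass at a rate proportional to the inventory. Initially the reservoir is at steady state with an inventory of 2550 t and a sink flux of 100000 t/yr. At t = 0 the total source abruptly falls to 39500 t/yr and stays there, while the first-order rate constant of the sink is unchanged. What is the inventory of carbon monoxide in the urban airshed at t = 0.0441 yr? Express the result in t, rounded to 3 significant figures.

1280 t

τ = M₀/F₀ = 2550/100000 = 0.02550 yr; rate constant k = 1/τ.
New steady state M_∞ = F₁/k = F₁·τ = 39500 × 0.02550 = 1007.2 t.
M(t) = M_∞ + (M₀ − M_∞)·e^(−t/τ); t/τ = 0.0441/0.02550 = 1.729, so e^(−t/τ) = 0.1774.
M(t) = 1007.2 + 1543 × 0.1774 = 1280.9 t.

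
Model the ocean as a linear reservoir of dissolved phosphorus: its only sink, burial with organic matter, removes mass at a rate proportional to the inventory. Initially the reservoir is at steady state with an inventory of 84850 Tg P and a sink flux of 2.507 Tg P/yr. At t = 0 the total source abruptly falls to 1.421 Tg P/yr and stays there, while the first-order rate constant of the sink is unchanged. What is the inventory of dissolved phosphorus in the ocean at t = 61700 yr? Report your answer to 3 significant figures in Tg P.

The sink rate constant is k = F₀/M₀ = 2.507/84850 = 2.955×10^-5 yr⁻¹.
Solving dM/dt = F₁ − kM with M(0) = M₀ gives M(t) = F₁/k + (M₀ − F₁/k)·e^(−kt).
F₁/k = 1.421/2.955×10^-5 = 48094 Tg P; kt = 2.955×10^-5 × 61700 = 1.823, e^(−kt) = 0.1615.
M(61700) = 48094 + (84850 − 48094) × 0.1615 = 48094 + 5938 = 54032 Tg P.

54000 Tg P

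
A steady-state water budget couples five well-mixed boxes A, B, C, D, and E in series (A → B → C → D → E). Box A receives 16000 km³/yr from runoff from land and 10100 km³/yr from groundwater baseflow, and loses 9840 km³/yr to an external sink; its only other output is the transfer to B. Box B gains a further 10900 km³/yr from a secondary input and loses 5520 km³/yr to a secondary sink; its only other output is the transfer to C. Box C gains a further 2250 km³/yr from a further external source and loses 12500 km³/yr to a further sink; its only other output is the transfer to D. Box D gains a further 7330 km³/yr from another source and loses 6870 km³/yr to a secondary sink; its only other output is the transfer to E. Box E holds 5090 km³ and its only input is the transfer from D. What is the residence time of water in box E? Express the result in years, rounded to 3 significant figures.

0.430 yr

Box A: F(A→B) = (16000 + 10100) − 9840 = 16260 km³/yr.
Box B: F(B→C) = (16260 + 10900) − 5520 = 21640 km³/yr.
Box C: F(C→D) = (21640 + 2250) − 12500 = 11390 km³/yr.
Box D: F(D→E) = (11390 + 7330) − 6870 = 11850 km³/yr.
Box E throughput = its input = 11850 km³/yr; τ = 5090 / 11850 = 0.4295 yr.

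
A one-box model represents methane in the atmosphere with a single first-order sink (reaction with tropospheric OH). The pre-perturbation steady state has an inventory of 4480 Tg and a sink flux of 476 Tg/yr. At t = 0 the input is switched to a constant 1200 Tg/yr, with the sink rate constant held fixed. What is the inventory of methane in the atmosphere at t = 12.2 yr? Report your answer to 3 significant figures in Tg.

The sink rate constant is k = F₀/M₀ = 476/4480 = 0.1062 yr⁻¹.
Solving dM/dt = F₁ − kM with M(0) = M₀ gives M(t) = F₁/k + (M₀ − F₁/k)·e^(−kt).
F₁/k = 1200/0.1062 = 11294 Tg; kt = 0.1062 × 12.2 = 1.296, e^(−kt) = 0.2736.
M(12.2) = 11294 + (4480 − 11294) × 0.2736 = 11294 − 1864 = 9430.1 Tg.

9430 Tg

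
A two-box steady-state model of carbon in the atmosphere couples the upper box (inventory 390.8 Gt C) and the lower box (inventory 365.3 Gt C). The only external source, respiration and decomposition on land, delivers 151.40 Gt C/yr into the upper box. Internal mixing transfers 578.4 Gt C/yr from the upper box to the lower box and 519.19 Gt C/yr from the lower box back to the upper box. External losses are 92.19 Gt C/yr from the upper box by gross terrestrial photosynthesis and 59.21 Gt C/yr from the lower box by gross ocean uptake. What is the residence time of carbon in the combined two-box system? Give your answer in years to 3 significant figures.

4.99 yr

For the system as a whole, the A↔B exchange is internal and contributes nothing to the throughput; only the external sinks remove mass.
M_total = 390.8 + 365.3 = 756.10 Gt C.
ΣF_external_out = 92.19 + 59.21 = 151.40 Gt C/yr.
τ = M_total / ΣF_ext = 756.10 / 151.40 = 4.994 yr.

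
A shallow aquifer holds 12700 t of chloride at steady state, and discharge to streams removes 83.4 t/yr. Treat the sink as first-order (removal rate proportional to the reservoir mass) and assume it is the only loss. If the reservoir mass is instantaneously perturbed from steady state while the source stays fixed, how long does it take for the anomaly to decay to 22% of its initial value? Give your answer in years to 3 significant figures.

231 yr

For a linear reservoir the anomaly decays as exp(−t/τ) with τ = M/F = 12700/83.4 = 152.3 yr.
exp(−t/τ) = 0.22 ⇒ t = −τ ln(0.22) = 152.3 × 1.514 = 230.6 yr.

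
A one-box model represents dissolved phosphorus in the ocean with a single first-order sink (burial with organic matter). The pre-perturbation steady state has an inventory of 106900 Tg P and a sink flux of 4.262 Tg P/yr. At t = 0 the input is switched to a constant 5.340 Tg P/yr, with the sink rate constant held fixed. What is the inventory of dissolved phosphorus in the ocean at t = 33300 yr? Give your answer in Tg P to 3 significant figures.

127000 Tg P

The sink rate constant is k = F₀/M₀ = 4.262/106900 = 3.987×10^-5 yr⁻¹.
Solving dM/dt = F₁ − kM with M(0) = M₀ gives M(t) = F₁/k + (M₀ − F₁/k)·e^(−kt).
F₁/k = 5.340/3.987×10^-5 = 133940 Tg P; kt = 3.987×10^-5 × 33300 = 1.328, e^(−kt) = 0.2651.
M(33300) = 133940 + (106900 − 133940) × 0.2651 = 133940 − 7168 = 126770 Tg P.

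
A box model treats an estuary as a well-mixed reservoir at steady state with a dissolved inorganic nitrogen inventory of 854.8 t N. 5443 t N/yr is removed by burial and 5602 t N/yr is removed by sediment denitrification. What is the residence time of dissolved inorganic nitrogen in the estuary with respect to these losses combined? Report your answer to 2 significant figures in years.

0.077 yr

Total removal = 5443 + 5602 = 11045 t N/yr.
τ = M / ΣF_out = 854.8 / 11045 = 0.07739 yr.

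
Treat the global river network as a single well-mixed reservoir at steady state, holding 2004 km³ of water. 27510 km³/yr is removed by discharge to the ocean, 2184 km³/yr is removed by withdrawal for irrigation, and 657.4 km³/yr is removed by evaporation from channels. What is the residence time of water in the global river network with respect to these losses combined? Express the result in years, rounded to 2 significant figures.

Total removal = 27510 + 2184 + 657.4 = 30351 km³/yr.
τ = M / ΣF_out = 2004 / 30351 = 0.06603 yr.

0.066 yr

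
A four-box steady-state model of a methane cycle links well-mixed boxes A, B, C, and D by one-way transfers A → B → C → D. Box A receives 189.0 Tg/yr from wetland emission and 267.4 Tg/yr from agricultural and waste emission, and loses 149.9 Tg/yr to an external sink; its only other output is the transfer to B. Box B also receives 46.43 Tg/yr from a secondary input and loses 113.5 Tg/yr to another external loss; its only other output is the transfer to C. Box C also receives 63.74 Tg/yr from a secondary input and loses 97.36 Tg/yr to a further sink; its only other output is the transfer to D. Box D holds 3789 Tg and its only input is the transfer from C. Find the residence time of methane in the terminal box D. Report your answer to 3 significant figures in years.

18.4 yr

Box A: F(A→B) = (189.0 + 267.4) − 149.9 = 306.50 Tg/yr.
Box B: F(B→C) = (306.50 + 46.43) − 113.5 = 239.43 Tg/yr.
Box C: F(C→D) = (239.43 + 63.74) − 97.36 = 205.81 Tg/yr.
Box D throughput = its input = 205.81 Tg/yr; τ = 3789 / 205.81 = 18.41 yr.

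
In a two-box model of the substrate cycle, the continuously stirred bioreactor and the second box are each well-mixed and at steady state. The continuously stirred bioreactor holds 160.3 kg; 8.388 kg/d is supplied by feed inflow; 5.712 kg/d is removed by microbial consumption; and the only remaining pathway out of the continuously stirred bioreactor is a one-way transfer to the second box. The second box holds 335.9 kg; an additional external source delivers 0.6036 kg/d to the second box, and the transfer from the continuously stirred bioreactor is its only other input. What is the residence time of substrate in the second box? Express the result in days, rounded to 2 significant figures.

100 d

Balance the continuously stirred bioreactor: ΣF_in = 8.3880 kg/d.
Transfer to the second box = ΣF_in − (5.712) = 2.6760 kg/d.
Total input to the second box = 2.6760 + 0.6036 = 3.2796 kg/d; at steady state this equals its total output.
τ = M / F = 335.9 / 3.2796 = 102.4 d.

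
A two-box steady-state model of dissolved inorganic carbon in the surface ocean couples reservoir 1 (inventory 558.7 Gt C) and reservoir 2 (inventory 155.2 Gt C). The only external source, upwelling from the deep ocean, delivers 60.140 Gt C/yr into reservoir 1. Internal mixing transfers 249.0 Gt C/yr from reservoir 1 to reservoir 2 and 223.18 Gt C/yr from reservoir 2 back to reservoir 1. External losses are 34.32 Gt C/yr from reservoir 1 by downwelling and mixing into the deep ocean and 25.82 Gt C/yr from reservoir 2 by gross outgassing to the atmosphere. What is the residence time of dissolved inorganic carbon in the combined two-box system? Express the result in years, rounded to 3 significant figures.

Residence time in the combined system uses the total inventory and the total *external* removal — internal exchanges between the two boxes cancel.
M_total = 558.7 + 155.2 = 713.90 Gt C.
ΣF_external_out = 34.32 + 25.82 = 60.140 Gt C/yr.
τ = M_total / ΣF_ext = 713.90 / 60.140 = 11.87 yr.

11.9 yr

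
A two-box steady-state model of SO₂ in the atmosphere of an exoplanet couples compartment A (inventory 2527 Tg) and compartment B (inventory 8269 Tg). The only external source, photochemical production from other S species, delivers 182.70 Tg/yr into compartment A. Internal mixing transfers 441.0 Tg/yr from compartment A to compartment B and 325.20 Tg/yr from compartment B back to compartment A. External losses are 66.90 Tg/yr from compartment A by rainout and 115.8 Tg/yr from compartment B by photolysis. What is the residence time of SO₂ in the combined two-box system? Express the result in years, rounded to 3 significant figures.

For the system as a whole, the A↔B exchange is internal and contributes nothing to the throughput; only the external sinks remove mass.
M_total = 2527 + 8269 = 10796 Tg.
ΣF_external_out = 66.90 + 115.8 = 182.70 Tg/yr.
τ = M_total / ΣF_ext = 10796 / 182.70 = 59.09 yr.

59.1 yr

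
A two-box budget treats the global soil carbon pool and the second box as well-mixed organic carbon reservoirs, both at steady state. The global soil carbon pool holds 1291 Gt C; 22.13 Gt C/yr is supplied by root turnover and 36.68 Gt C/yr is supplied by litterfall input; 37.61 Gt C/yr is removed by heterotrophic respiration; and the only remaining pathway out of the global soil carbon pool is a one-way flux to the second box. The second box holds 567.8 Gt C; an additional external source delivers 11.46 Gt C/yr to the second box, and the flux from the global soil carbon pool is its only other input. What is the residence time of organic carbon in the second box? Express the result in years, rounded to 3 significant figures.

Balance the global soil carbon pool: ΣF_in = 22.13 + 36.68 = 58.810 Gt C/yr.
Flux to the second box = ΣF_in − (37.61) = 21.200 Gt C/yr.
Total input to the second box = 21.200 + 11.46 = 32.660 Gt C/yr; at steady state this equals its total output.
τ = M / F = 567.8 / 32.660 = 17.39 yr.

17.4 yr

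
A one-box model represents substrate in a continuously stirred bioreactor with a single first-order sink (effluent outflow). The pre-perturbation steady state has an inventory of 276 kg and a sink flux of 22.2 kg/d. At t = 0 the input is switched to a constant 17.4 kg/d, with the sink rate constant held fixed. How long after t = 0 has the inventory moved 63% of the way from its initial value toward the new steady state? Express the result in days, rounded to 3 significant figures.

12.4 d

τ = M₀/F₀ = 276/22.2 = 12.43 d.
The remaining gap fraction is e^(−t/τ); 63% covered ⇒ e^(−t/τ) = 0.370.
t = −τ ln(0.370) = 12.43 × 0.9943 = 12.36 d.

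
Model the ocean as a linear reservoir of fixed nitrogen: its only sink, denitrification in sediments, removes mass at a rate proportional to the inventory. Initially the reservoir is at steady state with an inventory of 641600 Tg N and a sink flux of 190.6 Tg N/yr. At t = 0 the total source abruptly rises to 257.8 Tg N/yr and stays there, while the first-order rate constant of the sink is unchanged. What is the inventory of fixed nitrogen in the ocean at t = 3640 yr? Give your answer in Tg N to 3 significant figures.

The sink rate constant is k = F₀/M₀ = 190.6/641600 = 0.0002971 yr⁻¹.
Solving dM/dt = F₁ − kM with M(0) = M₀ gives M(t) = F₁/k + (M₀ − F₁/k)·e^(−kt).
F₁/k = 257.8/0.0002971 = 867810 Tg N; kt = 0.0002971 × 3640 = 1.081, e^(−kt) = 0.3391.
M(3640) = 867810 + (641600 − 867810) × 0.3391 = 867810 − 76720 = 791090 Tg N.

791000 Tg N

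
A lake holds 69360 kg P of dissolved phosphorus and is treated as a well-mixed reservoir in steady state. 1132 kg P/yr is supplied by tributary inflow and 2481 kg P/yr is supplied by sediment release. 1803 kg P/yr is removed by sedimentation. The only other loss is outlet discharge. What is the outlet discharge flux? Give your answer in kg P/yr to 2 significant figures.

1800 kg P/yr

At steady state ΣF_in = ΣF_out.
ΣF_in = 1132 + 2481 = 3613.0 kg P/yr.
Outlet discharge flux = ΣF_in − (1803) = 3613.0 − 1803 = 1810 kg P/yr.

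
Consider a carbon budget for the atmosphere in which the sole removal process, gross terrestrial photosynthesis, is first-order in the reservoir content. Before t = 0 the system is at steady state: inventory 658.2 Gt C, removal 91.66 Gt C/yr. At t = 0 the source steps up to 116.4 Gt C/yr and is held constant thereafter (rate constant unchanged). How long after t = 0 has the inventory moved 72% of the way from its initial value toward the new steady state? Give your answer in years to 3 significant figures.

9.14 yr

τ = M₀/F₀ = 658.2/91.66 = 7.181 yr.
The remaining gap fraction is e^(−t/τ); 72% covered ⇒ e^(−t/τ) = 0.280.
t = −τ ln(0.280) = 7.181 × 1.273 = 9.141 yr.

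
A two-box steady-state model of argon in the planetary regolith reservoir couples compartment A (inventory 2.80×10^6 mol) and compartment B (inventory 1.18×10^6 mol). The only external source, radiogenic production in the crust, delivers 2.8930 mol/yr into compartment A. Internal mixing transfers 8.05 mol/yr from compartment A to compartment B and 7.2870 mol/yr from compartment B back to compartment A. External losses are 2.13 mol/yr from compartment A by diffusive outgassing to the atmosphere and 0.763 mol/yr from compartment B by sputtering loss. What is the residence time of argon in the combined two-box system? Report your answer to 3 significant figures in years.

Residence time in the combined system uses the total inventory and the total *external* removal — internal exchanges between the two boxes cancel.
M_total = 2.80×10^6 + 1.18×10^6 = 3.9800×10^6 mol.
ΣF_external_out = 2.13 + 0.763 = 2.8930 mol/yr.
τ = M_total / ΣF_ext = 3.9800×10^6 / 2.8930 = 1.376×10^6 yr.

1.38×10^6 yr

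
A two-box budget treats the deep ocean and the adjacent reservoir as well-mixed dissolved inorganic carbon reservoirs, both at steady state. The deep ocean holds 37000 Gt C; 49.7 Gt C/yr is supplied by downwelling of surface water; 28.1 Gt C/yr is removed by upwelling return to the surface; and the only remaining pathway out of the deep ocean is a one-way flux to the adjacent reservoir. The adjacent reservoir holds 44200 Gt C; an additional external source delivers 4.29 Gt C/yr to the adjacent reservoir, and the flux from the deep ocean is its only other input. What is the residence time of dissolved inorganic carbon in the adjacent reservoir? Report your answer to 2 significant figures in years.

1700 yr

Balance the deep ocean: ΣF_in = 49.700 Gt C/yr.
Flux to the adjacent reservoir = ΣF_in − (28.1) = 21.600 Gt C/yr.
Total input to the adjacent reservoir = 21.600 + 4.29 = 25.890 Gt C/yr; at steady state this equals its total output.
τ = M / F = 44200 / 25.890 = 1707 yr.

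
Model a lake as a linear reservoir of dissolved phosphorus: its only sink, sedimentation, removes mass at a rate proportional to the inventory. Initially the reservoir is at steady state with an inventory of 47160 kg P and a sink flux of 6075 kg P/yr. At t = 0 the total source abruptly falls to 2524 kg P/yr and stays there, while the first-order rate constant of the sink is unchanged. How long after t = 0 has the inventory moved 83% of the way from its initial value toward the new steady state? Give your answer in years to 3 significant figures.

τ = M₀/F₀ = 47160/6075 = 7.763 yr.
The remaining gap fraction is e^(−t/τ); 83% covered ⇒ e^(−t/τ) = 0.170.
t = −τ ln(0.170) = 7.763 × 1.772 = 13.76 yr.

13.8 yr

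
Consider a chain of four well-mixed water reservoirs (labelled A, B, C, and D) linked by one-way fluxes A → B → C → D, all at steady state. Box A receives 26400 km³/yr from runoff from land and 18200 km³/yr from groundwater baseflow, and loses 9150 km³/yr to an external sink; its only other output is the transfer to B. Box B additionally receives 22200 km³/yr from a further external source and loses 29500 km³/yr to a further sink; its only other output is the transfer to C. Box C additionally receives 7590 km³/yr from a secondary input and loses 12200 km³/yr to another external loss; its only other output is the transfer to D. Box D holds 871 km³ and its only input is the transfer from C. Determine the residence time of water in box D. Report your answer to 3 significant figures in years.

Box A: F(A→B) = (26400 + 18200) − 9150 = 35450 km³/yr.
Box B: F(B→C) = (35450 + 22200) − 29500 = 28150 km³/yr.
Box C: F(C→D) = (28150 + 7590) − 12200 = 23540 km³/yr.
Box D throughput = its input = 23540 km³/yr; τ = 871 / 23540 = 0.03700 yr.

0.0370 yr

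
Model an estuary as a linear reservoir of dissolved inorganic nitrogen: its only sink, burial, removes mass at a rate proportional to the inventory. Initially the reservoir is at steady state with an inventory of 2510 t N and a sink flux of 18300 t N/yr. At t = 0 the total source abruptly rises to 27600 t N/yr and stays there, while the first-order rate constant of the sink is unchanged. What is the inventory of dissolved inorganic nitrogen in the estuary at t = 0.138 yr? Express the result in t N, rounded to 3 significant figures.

3320 t N

The sink rate constant is k = F₀/M₀ = 18300/2510 = 7.291 yr⁻¹.
Solving dM/dt = F₁ − kM with M(0) = M₀ gives M(t) = F₁/k + (M₀ − F₁/k)·e^(−kt).
F₁/k = 27600/7.291 = 3785.6 t N; kt = 7.291 × 0.138 = 1.006, e^(−kt) = 0.3656.
M(0.138) = 3785.6 + (2510 − 3785.6) × 0.3656 = 3785.6 − 466.4 = 3319.2 t N.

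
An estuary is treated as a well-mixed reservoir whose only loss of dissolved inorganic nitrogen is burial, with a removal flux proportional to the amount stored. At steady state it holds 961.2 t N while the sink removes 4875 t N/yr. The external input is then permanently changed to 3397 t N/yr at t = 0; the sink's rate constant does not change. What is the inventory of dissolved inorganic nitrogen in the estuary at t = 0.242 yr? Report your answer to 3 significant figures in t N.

755 t N

Residence time τ = M₀/F₀ = 0.1972 yr. The eventual steady state is M_∞ = M₀·(F₁/F₀) = 961.2 × 3397/4875 = 669.78 t N.
The anomaly ΔM(t) = M(t) − M_∞ decays as ΔM₀·e^(−t/τ) with ΔM₀ = 961.2 − 669.78 = 291.4 t N.
At t = 0.242 yr, e^(−t/τ) = e^(−1.227) = 0.2931, so ΔM = 85.40 t N and M = 669.78 + 85.40 = 755.19 t N.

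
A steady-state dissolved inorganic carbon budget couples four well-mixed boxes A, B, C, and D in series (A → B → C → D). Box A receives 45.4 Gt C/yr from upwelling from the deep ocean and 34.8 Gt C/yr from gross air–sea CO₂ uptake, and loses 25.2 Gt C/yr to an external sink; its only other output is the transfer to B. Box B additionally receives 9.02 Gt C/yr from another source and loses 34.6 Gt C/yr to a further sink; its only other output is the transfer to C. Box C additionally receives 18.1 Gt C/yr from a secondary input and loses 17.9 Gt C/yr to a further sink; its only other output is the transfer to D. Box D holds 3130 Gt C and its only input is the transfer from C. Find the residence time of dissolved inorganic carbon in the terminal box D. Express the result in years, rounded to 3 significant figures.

106 yr

Box A: F(A→B) = (45.4 + 34.8) − 25.2 = 55.000 Gt C/yr.
Box B: F(B→C) = (55.000 + 9.02) − 34.6 = 29.420 Gt C/yr.
Box C: F(C→D) = (29.420 + 18.1) − 17.9 = 29.620 Gt C/yr.
Box D throughput = its input = 29.620 Gt C/yr; τ = 3130 / 29.620 = 105.7 yr.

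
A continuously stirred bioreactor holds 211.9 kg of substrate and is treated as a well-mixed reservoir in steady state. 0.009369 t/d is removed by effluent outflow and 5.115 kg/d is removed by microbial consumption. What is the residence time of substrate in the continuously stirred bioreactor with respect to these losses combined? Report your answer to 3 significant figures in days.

Convert the effluent outflow flux: 0.009369 t/d = 9.369 kg/d.
Total removal = 9.369 + 5.115 = 14.484 kg/d.
τ = M / ΣF_out = 211.9 / 14.484 = 14.63 d.

14.6 d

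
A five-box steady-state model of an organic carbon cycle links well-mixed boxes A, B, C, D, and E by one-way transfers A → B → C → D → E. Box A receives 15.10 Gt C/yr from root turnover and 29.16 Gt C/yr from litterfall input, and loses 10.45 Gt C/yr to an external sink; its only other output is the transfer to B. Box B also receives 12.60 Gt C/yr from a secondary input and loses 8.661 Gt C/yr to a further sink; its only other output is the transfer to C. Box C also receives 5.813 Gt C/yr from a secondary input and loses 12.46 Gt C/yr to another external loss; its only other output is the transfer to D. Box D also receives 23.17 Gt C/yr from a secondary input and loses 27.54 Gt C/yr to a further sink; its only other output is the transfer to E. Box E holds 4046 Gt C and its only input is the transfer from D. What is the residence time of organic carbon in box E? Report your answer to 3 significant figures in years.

151 yr

Box A: F(A→B) = (15.10 + 29.16) − 10.45 = 33.810 Gt C/yr.
Box B: F(B→C) = (33.810 + 12.60) − 8.661 = 37.749 Gt C/yr.
Box C: F(C→D) = (37.749 + 5.813) − 12.46 = 31.102 Gt C/yr.
Box D: F(D→E) = (31.102 + 23.17) − 27.54 = 26.732 Gt C/yr.
Box E throughput = its input = 26.732 Gt C/yr; τ = 4046 / 26.732 = 151.4 yr.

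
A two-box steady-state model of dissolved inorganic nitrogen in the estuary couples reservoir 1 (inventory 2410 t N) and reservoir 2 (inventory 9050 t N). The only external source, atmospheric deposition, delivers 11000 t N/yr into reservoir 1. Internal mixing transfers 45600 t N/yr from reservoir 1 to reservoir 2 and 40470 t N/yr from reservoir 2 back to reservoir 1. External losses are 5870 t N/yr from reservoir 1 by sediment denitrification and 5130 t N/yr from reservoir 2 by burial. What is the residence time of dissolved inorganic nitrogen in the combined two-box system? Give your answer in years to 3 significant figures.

Residence time in the combined system uses the total inventory and the total *external* removal — internal exchanges between the two boxes cancel.
M_total = 2410 + 9050 = 11460 t N.
ΣF_external_out = 5870 + 5130 = 11000 t N/yr.
τ = M_total / ΣF_ext = 11460 / 11000 = 1.042 yr.

1.04 yr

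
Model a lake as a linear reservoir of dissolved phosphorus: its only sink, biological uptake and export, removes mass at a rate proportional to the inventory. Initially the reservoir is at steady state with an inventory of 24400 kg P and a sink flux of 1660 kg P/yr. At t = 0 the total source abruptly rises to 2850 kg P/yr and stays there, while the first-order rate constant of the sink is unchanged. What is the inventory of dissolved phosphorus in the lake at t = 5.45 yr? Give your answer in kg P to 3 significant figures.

τ = M₀/F₀ = 24400/1660 = 14.70 yr; rate constant k = 1/τ.
New steady state M_∞ = F₁/k = F₁·τ = 2850 × 14.70 = 41892 kg P.
M(t) = M_∞ + (M₀ − M_∞)·e^(−t/τ); t/τ = 5.45/14.70 = 0.3708, so e^(−t/τ) = 0.6902.
M(t) = 41892 − 17490 × 0.6902 = 29819 kg P.

29800 kg P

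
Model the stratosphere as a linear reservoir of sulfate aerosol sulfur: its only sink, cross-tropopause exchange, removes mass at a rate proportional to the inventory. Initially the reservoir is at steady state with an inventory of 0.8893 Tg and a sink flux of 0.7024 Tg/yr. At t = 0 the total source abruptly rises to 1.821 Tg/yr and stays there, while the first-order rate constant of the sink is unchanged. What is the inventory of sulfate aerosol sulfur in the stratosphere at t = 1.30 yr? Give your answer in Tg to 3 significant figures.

Residence time τ = M₀/F₀ = 1.266 yr. The eventual steady state is M_∞ = M₀·(F₁/F₀) = 0.8893 × 1.821/0.7024 = 2.3055 Tg.
The anomaly ΔM(t) = M(t) − M_∞ decays as ΔM₀·e^(−t/τ) with ΔM₀ = 0.8893 − 2.3055 = −1.416 Tg.
At t = 1.30 yr, e^(−t/τ) = e^(−1.027) = 0.3582, so ΔM = −0.5072 Tg and M = 2.3055 − 0.5072 = 1.7983 Tg.

1.80 Tg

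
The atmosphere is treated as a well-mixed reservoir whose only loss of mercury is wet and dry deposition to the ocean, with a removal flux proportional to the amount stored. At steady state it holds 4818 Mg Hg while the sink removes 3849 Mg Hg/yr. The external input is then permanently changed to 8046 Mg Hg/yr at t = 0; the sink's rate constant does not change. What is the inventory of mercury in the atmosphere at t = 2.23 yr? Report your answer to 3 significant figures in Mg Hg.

Residence time τ = M₀/F₀ = 1.252 yr. The eventual steady state is M_∞ = M₀·(F₁/F₀) = 4818 × 8046/3849 = 10072 Mg Hg.
The anomaly ΔM(t) = M(t) − M_∞ decays as ΔM₀·e^(−t/τ) with ΔM₀ = 4818 − 10072 = −5254 Mg Hg.
At t = 2.23 yr, e^(−t/τ) = e^(−1.782) = 0.1684, so ΔM = −884.6 Mg Hg and M = 10072 − 884.6 = 9187.0 Mg Hg.

9190 Mg Hg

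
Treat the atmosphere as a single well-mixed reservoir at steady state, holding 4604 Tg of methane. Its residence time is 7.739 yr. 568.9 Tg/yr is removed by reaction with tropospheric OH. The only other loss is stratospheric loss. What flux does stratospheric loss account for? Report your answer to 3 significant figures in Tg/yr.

26.0 Tg/yr

Total removal F = M/τ = 4604 / 7.739 = 594.9 Tg/yr.
Stratospheric loss = F − (568.9) = 594.9 − 568.9 = 26.01 Tg/yr.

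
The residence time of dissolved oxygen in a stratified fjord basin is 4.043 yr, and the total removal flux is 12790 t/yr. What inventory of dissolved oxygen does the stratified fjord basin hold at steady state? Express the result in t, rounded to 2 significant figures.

τ = M/F ⇒ M = τ × F = 4.043 × 12790 = 51710 t.

52000 t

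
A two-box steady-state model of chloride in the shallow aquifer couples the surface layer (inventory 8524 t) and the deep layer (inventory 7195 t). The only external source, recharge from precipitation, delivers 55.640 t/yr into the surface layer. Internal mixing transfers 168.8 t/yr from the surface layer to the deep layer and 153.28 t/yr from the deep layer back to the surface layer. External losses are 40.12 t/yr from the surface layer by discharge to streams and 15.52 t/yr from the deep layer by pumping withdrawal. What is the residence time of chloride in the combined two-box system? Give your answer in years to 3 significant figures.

283 yr

For the system as a whole, the A↔B exchange is internal and contributes nothing to the throughput; only the external sinks remove mass.
M_total = 8524 + 7195 = 15719 t.
ΣF_external_out = 40.12 + 15.52 = 55.640 t/yr.
τ = M_total / ΣF_ext = 15719 / 55.640 = 282.5 yr.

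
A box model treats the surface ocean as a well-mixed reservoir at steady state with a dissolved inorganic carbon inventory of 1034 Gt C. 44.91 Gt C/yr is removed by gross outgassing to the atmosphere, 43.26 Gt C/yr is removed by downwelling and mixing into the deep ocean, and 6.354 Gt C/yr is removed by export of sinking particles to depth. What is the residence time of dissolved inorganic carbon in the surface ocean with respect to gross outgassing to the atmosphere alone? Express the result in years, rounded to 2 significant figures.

Residence time with respect to a single sink: τ = M / F_sink.
τ = 1034 / 44.91 = 23.02 yr.

23 yr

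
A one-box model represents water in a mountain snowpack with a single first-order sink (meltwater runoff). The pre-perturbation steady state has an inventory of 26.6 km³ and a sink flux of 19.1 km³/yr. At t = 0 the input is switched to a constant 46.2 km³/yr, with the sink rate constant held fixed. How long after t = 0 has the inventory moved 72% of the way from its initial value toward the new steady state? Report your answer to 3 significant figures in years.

1.77 yr

τ = M₀/F₀ = 26.6/19.1 = 1.393 yr.
The remaining gap fraction is e^(−t/τ); 72% covered ⇒ e^(−t/τ) = 0.280.
t = −τ ln(0.280) = 1.393 × 1.273 = 1.773 yr.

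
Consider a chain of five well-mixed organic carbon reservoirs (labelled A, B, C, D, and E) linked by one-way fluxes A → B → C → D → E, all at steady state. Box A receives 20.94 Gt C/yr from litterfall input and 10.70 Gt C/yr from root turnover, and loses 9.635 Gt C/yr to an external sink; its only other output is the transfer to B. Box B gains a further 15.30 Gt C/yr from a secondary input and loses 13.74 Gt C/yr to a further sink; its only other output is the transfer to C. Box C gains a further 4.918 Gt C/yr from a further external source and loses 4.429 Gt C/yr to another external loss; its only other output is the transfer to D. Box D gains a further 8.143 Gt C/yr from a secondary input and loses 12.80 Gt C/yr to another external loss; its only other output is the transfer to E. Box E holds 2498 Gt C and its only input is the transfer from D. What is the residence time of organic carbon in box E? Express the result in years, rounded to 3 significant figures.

Box A: F(A→B) = (20.94 + 10.70) − 9.635 = 22.005 Gt C/yr.
Box B: F(B→C) = (22.005 + 15.30) − 13.74 = 23.565 Gt C/yr.
Box C: F(C→D) = (23.565 + 4.918) − 4.429 = 24.054 Gt C/yr.
Box D: F(D→E) = (24.054 + 8.143) − 12.80 = 19.397 Gt C/yr.
Box E throughput = its input = 19.397 Gt C/yr; τ = 2498 / 19.397 = 128.8 yr.

129 yr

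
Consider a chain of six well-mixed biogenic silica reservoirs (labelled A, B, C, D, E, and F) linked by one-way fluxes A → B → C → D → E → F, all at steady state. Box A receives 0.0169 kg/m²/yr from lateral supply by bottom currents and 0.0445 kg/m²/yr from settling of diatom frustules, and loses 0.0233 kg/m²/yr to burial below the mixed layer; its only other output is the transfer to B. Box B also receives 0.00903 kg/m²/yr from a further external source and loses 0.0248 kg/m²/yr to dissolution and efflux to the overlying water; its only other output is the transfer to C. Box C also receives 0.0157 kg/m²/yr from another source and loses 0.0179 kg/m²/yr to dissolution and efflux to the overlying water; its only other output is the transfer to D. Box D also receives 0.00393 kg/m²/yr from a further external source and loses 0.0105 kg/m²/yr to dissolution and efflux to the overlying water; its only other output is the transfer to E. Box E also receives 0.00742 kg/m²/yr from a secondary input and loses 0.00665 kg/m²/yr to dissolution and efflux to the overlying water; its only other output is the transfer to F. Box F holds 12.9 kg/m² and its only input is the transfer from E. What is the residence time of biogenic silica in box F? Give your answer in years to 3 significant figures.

900 yr

Box A: F(A→B) = (0.0169 + 0.0445) − 0.0233 = 0.038100 kg/m²/yr.
Box B: F(B→C) = (0.038100 + 0.00903) − 0.0248 = 0.022330 kg/m²/yr.
Box C: F(C→D) = (0.022330 + 0.0157) − 0.0179 = 0.020130 kg/m²/yr.
Box D: F(D→E) = (0.020130 + 0.00393) − 0.0105 = 0.013560 kg/m²/yr.
Box E: F(E→F) = (0.013560 + 0.00742) − 0.00665 = 0.014330 kg/m²/yr.
Box F throughput = its input = 0.014330 kg/m²/yr; τ = 12.9 / 0.014330 = 900.2 yr.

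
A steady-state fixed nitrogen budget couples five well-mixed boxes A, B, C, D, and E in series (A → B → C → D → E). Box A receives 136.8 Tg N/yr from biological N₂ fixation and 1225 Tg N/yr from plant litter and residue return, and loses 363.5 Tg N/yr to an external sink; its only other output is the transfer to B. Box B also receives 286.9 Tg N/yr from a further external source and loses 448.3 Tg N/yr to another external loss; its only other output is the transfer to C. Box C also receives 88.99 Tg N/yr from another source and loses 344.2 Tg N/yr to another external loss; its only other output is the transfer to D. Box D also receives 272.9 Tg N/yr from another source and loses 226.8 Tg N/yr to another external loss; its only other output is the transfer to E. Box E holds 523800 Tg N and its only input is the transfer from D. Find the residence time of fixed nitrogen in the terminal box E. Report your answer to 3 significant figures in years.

834 yr

Box A: F(A→B) = (136.8 + 1225) − 363.5 = 998.30 Tg N/yr.
Box B: F(B→C) = (998.30 + 286.9) − 448.3 = 836.90 Tg N/yr.
Box C: F(C→D) = (836.90 + 88.99) − 344.2 = 581.69 Tg N/yr.
Box D: F(D→E) = (581.69 + 272.9) − 226.8 = 627.79 Tg N/yr.
Box E throughput = its input = 627.79 Tg N/yr; τ = 523800 / 627.79 = 834.4 yr.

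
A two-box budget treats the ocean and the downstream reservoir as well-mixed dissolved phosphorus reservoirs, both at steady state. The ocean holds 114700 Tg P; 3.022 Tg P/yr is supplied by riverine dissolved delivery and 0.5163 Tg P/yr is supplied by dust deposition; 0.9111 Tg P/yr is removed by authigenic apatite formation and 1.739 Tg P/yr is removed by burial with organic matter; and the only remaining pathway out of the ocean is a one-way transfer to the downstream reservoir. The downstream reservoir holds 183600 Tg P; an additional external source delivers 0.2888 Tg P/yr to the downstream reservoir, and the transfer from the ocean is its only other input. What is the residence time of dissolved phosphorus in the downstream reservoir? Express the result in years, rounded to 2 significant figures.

160000 yr

Balance the ocean: ΣF_in = 3.022 + 0.5163 = 3.5383 Tg P/yr.
Transfer to the downstream reservoir = ΣF_in − (0.9111 + 1.739) = 0.88820 Tg P/yr.
Total input to the downstream reservoir = 0.88820 + 0.2888 = 1.1770 Tg P/yr; at steady state this equals its total output.
τ = M / F = 183600 / 1.1770 = 156000 yr.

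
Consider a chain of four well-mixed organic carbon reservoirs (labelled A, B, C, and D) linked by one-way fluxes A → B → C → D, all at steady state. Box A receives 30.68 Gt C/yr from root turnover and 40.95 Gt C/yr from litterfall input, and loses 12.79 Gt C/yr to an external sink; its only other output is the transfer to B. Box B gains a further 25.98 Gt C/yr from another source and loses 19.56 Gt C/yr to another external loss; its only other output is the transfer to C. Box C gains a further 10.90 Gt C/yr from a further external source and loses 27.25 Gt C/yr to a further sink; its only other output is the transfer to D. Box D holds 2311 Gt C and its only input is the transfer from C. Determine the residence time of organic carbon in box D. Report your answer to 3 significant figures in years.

Box A: F(A→B) = (30.68 + 40.95) − 12.79 = 58.840 Gt C/yr.
Box B: F(B→C) = (58.840 + 25.98) − 19.56 = 65.260 Gt C/yr.
Box C: F(C→D) = (65.260 + 10.90) − 27.25 = 48.910 Gt C/yr.
Box D throughput = its input = 48.910 Gt C/yr; τ = 2311 / 48.910 = 47.25 yr.

47.3 yr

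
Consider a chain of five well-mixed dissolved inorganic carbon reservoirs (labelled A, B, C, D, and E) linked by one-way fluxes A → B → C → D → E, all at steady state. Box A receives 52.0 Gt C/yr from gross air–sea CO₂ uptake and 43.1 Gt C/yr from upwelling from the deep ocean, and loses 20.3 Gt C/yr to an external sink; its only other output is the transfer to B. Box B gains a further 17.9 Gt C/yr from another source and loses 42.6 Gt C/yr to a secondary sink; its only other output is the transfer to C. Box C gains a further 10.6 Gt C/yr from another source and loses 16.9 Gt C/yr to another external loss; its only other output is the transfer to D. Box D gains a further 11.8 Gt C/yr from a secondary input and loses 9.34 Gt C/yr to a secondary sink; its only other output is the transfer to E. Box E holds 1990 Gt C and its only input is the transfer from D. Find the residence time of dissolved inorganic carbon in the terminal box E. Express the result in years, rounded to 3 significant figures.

43.0 yr

Box A: F(A→B) = (52.0 + 43.1) − 20.3 = 74.800 Gt C/yr.
Box B: F(B→C) = (74.800 + 17.9) − 42.6 = 50.100 Gt C/yr.
Box C: F(C→D) = (50.100 + 10.6) − 16.9 = 43.800 Gt C/yr.
Box D: F(D→E) = (43.800 + 11.8) − 9.34 = 46.260 Gt C/yr.
Box E throughput = its input = 46.260 Gt C/yr; τ = 1990 / 46.260 = 43.02 yr.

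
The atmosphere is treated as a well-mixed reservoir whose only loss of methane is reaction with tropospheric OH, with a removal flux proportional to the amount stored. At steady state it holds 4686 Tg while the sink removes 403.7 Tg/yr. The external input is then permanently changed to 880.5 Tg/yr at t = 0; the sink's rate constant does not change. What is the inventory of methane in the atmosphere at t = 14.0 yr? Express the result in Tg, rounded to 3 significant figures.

τ = M₀/F₀ = 4686/403.7 = 11.61 yr; rate constant k = 1/τ.
New steady state M_∞ = F₁/k = F₁·τ = 880.5 × 11.61 = 10221 Tg.
M(t) = M_∞ + (M₀ − M_∞)·e^(−t/τ); t/τ = 14.0/11.61 = 1.206, so e^(−t/τ) = 0.2994.
M(t) = 10221 − 5535 × 0.2994 = 8563.7 Tg.

8560 Tg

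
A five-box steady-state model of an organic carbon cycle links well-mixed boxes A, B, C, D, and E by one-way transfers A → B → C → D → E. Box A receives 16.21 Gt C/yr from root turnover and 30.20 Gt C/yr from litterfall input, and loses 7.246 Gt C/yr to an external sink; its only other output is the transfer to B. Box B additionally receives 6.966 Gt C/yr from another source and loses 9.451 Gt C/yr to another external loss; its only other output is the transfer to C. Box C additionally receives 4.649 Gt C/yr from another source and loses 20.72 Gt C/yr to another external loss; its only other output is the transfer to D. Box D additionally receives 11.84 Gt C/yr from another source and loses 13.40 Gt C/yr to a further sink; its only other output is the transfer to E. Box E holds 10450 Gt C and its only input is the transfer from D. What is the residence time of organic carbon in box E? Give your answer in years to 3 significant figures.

Box A: F(A→B) = (16.21 + 30.20) − 7.246 = 39.164 Gt C/yr.
Box B: F(B→C) = (39.164 + 6.966) − 9.451 = 36.679 Gt C/yr.
Box C: F(C→D) = (36.679 + 4.649) − 20.72 = 20.608 Gt C/yr.
Box D: F(D→E) = (20.608 + 11.84) − 13.40 = 19.048 Gt C/yr.
Box E throughput = its input = 19.048 Gt C/yr; τ = 10450 / 19.048 = 548.6 yr.

549 yr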